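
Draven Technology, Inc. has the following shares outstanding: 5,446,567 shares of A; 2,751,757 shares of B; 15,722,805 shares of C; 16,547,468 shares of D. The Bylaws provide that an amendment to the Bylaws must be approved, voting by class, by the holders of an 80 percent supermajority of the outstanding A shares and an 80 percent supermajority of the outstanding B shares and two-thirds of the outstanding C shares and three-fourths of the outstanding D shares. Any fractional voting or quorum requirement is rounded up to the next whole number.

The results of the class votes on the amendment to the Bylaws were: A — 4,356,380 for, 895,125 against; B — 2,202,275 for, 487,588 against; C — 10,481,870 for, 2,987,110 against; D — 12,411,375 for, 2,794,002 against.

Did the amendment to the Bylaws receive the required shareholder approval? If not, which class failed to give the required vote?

A: 4/5 of 5446567 = 4357253.60, rounded up to 4357254; 4,357,254 required, 4,356,380 in favor — not approved.
B: 4/5 of 2751757 = 2201405.60, rounded up to 2201406; 2,201,406 required, 2,202,275 in favor — approved.
C: 2/3 of 15722805 = 10481870; 10,481,870 required, 10,481,870 in favor — approved.
D: 3/4 of 16547468 = 12410601; 12,410,601 required, 12,411,375 in favor — approved.

Not approved — the A shares did not give the required vote.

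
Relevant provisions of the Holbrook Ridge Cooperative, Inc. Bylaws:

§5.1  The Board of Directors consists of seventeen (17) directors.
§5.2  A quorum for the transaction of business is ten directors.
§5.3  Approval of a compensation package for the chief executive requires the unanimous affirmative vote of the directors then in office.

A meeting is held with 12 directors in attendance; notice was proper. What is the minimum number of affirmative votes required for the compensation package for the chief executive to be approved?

The compensation package for the chief executive requires the unanimous vote of the directors then in office (17).
Unanimous means all 17.
(Only 12 can vote, so the compensation package for the chief executive cannot pass at this meeting, but the required vote is still 17.)

17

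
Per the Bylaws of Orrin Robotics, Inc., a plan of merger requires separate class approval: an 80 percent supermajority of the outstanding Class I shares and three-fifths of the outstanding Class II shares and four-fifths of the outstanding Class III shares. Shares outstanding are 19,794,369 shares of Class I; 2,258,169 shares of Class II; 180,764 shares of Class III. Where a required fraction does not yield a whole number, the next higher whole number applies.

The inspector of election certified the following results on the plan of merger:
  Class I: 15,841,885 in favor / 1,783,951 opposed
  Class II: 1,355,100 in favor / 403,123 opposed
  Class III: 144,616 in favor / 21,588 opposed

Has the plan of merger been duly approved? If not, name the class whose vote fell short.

Approved — every class gave the required vote.

Class I: 4/5 of 19794369 = 15835495.20, rounded up to 15835496; 15,835,496 required, 15,841,885 in favor — approved.
Class II: 3/5 of 2258169 = 1354901.40, rounded up to 1354902; 1,354,902 required, 1,355,100 in favor — approved.
Class III: 4/5 of 180764 = 144611.20, rounded up to 144612; 144,612 required, 144,616 in favor — approved.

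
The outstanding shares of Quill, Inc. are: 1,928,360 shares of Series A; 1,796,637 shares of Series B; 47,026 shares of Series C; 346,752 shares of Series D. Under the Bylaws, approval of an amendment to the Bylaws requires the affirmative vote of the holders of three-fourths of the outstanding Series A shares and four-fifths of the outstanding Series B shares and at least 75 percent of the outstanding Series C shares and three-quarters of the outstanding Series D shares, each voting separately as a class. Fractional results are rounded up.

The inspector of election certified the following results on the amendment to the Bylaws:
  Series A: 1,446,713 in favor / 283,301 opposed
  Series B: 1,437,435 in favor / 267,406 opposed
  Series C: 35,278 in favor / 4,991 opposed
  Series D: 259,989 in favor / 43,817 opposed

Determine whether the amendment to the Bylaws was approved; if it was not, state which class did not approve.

Not approved — the Series D shares did not give the required vote.

Series A: 3/4 of 1928360 = 1446270; 1,446,270 required, 1,446,713 in favor — approved.
Series B: 4/5 of 1796637 = 1437309.60, rounded up to 1437310; 1,437,310 required, 1,437,435 in favor — approved.
Series C: 3/4 of 47026 = 35269.50, rounded up to 35270; 35,270 required, 35,278 in favor — approved.
Series D: 3/4 of 346752 = 260064; 260,064 required, 259,989 in favor — not approved.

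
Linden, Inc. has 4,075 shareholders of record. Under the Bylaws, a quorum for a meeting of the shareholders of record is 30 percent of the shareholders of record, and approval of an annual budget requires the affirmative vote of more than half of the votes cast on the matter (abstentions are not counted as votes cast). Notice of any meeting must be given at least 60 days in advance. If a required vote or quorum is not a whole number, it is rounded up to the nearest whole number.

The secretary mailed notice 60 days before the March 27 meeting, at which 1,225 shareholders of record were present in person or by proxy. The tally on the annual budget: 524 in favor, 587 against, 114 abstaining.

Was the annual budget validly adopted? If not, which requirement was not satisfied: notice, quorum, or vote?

Notice: 60 days given; 60 required. Satisfied.
Quorum: 30% of 4,075 = 1,222.50, rounded up to 1,223; 1,225 present. Satisfied.
Vote: requires a majority of the votes cast (1,225 − 114 abstaining = 1,111); a majority of 1111 is 556, so 556 needed; 524 in favor. Not satisfied.

Invalid — vote requirement not satisfied.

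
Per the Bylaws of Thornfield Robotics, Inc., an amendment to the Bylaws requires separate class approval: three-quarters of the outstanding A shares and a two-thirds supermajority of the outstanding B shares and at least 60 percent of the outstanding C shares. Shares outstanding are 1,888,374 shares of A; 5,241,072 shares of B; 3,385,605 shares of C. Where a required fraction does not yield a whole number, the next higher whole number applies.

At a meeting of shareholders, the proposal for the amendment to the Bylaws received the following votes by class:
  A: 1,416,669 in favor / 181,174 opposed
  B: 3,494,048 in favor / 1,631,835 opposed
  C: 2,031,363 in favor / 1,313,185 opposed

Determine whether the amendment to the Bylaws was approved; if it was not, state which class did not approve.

A: 3/4 of 1888374 = 1416280.50, rounded up to 1416281; 1,416,281 required, 1,416,669 in favor — approved.
B: 2/3 of 5241072 = 3494048; 3,494,048 required, 3,494,048 in favor — approved.
C: 3/5 of 3385605 = 2031363; 2,031,363 required, 2,031,363 in favor — approved.

Approved — every class gave the required vote.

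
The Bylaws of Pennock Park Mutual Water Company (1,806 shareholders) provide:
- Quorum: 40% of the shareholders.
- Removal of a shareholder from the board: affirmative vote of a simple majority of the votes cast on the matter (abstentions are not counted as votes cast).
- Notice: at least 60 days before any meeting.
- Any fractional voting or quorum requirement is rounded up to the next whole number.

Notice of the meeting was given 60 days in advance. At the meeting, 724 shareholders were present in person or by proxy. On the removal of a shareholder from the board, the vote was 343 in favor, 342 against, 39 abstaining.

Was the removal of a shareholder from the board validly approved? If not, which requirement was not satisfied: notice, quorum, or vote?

Valid — all requirements satisfied.

Notice: 60 days given; 60 required. Satisfied.
Quorum: 40% of 1,806 = 722.40, rounded up to 723; 724 present. Satisfied.
Vote: requires a majority of the votes cast (724 − 39 abstaining = 685); a majority of 685 is 343, so 343 needed; 343 in favor. Satisfied.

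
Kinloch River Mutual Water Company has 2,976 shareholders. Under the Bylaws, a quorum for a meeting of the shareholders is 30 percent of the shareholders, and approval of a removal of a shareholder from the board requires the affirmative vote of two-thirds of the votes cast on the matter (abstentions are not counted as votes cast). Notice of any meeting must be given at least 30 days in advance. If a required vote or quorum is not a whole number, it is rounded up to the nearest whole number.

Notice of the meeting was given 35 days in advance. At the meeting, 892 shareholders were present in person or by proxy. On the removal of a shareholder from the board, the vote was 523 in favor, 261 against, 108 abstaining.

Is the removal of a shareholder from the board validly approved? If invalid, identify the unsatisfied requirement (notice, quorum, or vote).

Invalid — quorum requirement not satisfied.

Notice: 35 days given; 30 required. Satisfied.
Quorum: 30% of 2,976 = 892.80, rounded up to 893; 892 present. Not satisfied.
Vote: requires two-thirds of the votes cast (892 − 108 abstaining = 784); 2/3 of 784 = 522.67, rounded up to 523, so 523 needed; 523 in favor. Satisfied.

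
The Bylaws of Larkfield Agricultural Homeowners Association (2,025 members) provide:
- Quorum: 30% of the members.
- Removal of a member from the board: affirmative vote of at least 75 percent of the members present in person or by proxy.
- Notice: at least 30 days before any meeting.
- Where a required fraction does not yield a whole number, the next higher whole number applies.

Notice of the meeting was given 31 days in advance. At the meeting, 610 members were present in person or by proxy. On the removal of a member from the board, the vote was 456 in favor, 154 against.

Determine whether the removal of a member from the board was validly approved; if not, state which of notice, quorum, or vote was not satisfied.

Invalid — vote requirement not satisfied.

Notice: 31 days given; 30 required. Satisfied.
Quorum: 30% of 2,025 = 607.50, rounded up to 608; 610 present. Satisfied.
Vote: requires three-fourths of those present (610); 3/4 of 610 = 457.50, rounded up to 458, so 458 needed; 456 in favor. Not satisfied.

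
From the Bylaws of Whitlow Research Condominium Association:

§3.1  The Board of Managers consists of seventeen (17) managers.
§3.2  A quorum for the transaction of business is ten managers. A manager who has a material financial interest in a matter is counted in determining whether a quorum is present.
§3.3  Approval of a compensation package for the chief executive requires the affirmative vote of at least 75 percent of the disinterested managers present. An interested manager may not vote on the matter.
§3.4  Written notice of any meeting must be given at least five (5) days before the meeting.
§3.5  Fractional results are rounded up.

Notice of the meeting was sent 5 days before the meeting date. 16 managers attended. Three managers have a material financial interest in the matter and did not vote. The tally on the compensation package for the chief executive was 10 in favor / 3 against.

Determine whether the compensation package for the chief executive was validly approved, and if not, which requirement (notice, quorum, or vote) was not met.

Notice: 5 days given; 5 required (5 ≥ 5). Satisfied.
Quorum: 16 present (interested managers count toward quorum); quorum is 10. Satisfied.
Vote: the compensation package for the chief executive requires three-fourths of the disinterested managers present (16 − 3 = 13). 3/4 of 13 = 9.75, rounded up to 10, so 10 affirmative votes are needed; 10 voted in favor. Satisfied.

Valid — all requirements satisfied.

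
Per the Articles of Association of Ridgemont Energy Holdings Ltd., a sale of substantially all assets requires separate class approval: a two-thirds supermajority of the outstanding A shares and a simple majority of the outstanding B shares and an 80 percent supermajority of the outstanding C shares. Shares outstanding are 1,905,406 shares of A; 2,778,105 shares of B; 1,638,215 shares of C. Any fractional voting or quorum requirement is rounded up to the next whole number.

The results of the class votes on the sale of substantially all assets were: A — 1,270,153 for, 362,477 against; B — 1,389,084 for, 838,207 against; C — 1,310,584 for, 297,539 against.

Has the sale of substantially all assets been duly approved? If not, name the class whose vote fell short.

A: 2/3 of 1905406 = 1270270.67, rounded up to 1270271; 1,270,271 required, 1,270,153 in favor — not approved.
B: a majority of 2778105 is 1389053; 1,389,053 required, 1,389,084 in favor — approved.
C: 4/5 of 1638215 = 1310572; 1,310,572 required, 1,310,584 in favor — approved.

Not approved — the A shares did not give the required vote.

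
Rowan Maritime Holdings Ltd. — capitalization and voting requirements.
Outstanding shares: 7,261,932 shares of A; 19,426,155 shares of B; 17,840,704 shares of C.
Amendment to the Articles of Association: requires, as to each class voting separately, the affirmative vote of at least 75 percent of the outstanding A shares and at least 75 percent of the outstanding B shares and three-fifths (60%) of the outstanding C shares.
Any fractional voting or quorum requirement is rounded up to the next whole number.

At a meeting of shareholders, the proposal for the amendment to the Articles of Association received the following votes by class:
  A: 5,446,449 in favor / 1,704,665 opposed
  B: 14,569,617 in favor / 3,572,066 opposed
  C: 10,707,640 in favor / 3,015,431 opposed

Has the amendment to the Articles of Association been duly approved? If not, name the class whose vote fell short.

Approved — every class gave the required vote.

A: 3/4 of 7261932 = 5446449; 5,446,449 required, 5,446,449 in favor — approved.
B: 3/4 of 19426155 = 14569616.25, rounded up to 14569617; 14,569,617 required, 14,569,617 in favor — approved.
C: 3/5 of 17840704 = 10704422.40, rounded up to 10704423; 10,704,423 required, 10,707,640 in favor — approved.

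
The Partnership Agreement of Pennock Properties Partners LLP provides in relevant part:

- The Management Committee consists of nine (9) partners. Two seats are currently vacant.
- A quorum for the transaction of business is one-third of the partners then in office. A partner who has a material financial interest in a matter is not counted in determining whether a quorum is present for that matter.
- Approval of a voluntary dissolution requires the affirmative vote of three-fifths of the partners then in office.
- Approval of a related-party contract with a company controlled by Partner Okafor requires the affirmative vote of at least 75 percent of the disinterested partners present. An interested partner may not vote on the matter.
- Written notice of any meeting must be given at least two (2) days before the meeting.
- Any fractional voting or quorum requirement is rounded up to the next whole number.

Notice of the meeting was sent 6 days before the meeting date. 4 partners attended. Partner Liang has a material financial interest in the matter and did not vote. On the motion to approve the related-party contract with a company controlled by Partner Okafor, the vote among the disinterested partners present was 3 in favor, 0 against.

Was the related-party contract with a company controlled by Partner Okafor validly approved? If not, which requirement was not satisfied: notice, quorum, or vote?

Notice: 6 days given; 2 required (6 ≥ 2). Satisfied.
Quorum: 4 present, but the 1 interested partner does not count, leaving 3. Quorum is 3. Satisfied.
Vote: the related-party contract with a company controlled by Partner Okafor requires three-fourths of the disinterested partners present (4 − 1 = 3). 3/4 of 3 = 2.25, rounded up to 3, so 3 affirmative votes are needed; 3 voted in favor. Satisfied.

Valid — all requirements satisfied.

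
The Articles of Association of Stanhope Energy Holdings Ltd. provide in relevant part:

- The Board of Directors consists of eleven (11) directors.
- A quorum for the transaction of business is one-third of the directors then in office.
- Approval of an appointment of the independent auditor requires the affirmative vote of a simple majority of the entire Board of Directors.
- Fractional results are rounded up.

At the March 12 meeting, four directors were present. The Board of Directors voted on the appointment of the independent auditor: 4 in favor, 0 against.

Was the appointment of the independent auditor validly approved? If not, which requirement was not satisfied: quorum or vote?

Quorum: 4 present; quorum is 4. Satisfied.
Vote: the appointment of the independent auditor requires a majority of the entire Board of Directors (11). A majority of 11 is 6, so 6 affirmative votes are needed; 4 voted in favor. Not satisfied.

Invalid — vote requirement not satisfied.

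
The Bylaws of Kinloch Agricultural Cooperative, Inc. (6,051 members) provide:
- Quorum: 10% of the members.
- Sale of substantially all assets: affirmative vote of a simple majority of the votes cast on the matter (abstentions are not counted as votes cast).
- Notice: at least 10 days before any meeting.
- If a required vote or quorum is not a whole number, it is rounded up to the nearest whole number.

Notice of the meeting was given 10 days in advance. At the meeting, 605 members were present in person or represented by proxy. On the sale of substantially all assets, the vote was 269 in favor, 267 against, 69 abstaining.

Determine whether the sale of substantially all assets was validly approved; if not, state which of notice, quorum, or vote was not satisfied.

Invalid — quorum requirement not satisfied.

Notice: 10 days given; 10 required. Satisfied.
Quorum: 10% of 6,051 = 605.10, rounded up to 606; 605 present. Not satisfied.
Vote: requires a majority of the votes cast (605 − 69 abstaining = 536); a majority of 536 is 269, so 269 needed; 269 in favor. Satisfied.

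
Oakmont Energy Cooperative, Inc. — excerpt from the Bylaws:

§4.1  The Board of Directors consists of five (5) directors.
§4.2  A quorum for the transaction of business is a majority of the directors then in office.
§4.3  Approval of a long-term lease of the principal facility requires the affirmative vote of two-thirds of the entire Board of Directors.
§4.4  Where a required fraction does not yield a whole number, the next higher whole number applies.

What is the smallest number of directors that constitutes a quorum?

A majority of 5 is 3.

3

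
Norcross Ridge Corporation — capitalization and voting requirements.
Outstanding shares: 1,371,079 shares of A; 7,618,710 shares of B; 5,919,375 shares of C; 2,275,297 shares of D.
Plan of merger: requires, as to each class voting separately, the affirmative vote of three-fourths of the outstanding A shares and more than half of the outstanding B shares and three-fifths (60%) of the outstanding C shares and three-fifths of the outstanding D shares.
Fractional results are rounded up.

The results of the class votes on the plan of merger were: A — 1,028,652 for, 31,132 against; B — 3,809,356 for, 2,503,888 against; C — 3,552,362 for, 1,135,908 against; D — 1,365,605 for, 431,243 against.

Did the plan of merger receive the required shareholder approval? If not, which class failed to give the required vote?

A: 3/4 of 1371079 = 1028309.25, rounded up to 1028310; 1,028,310 required, 1,028,652 in favor — approved.
B: a majority of 7618710 is 3809356; 3,809,356 required, 3,809,356 in favor — approved.
C: 3/5 of 5919375 = 3551625; 3,551,625 required, 3,552,362 in favor — approved.
D: 3/5 of 2275297 = 1365178.20, rounded up to 1365179; 1,365,179 required, 1,365,605 in favor — approved.

Approved — every class gave the required vote.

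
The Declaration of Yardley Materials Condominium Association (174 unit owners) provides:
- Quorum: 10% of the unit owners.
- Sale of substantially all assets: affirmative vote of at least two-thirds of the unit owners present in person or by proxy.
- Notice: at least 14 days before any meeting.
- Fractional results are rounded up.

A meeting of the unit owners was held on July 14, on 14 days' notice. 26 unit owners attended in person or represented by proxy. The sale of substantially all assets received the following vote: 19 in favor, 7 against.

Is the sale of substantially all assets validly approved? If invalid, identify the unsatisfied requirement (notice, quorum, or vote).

Notice: 14 days given; 14 required. Satisfied.
Quorum: 10% of 174 = 17.40, rounded up to 18; 26 present. Satisfied.
Vote: requires two-thirds of those present (26); 2/3 of 26 = 17.33, rounded up to 18, so 18 needed; 19 in favor. Satisfied.

Valid — all requirements satisfied.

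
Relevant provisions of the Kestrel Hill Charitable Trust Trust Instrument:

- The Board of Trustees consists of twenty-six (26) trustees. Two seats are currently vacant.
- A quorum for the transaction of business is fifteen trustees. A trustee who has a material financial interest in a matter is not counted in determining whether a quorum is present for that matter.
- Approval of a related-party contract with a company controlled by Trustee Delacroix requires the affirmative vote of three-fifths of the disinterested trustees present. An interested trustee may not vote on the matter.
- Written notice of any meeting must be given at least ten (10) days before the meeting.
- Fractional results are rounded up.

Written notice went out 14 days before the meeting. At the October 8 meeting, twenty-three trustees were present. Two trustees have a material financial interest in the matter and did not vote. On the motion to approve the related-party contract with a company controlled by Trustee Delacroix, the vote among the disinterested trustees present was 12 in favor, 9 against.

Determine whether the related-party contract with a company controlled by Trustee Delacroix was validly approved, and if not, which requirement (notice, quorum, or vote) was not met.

Notice: 14 days given; 10 required (14 ≥ 10). Satisfied.
Quorum: 23 present, but the 2 interested trustees do not count, leaving 21. Quorum is 15. Satisfied.
Vote: the related-party contract with a company controlled by Trustee Delacroix requires three-fifths of the disinterested trustees present (23 − 2 = 21). 3/5 of 21 = 12.60, rounded up to 13, so 13 affirmative votes are needed; 12 voted in favor. Not satisfied.

Invalid — vote requirement not satisfied.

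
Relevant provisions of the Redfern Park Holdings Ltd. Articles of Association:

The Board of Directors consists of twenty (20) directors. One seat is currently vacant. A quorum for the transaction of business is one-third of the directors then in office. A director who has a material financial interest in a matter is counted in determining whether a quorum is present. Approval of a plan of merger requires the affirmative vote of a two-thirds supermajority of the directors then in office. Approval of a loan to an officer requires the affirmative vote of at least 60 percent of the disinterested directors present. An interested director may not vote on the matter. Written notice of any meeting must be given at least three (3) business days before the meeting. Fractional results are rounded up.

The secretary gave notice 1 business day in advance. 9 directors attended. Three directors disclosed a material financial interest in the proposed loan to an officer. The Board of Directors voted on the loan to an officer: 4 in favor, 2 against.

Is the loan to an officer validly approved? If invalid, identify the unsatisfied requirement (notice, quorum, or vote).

Invalid — notice requirement not satisfied.

Notice: 1 business day given; 3 required (1 < 3). Not satisfied.
Quorum: 9 present (interested directors count toward quorum); quorum is 7. Satisfied.
Vote: the loan to an officer requires three-fifths of the disinterested directors present (9 − 3 = 6). 3/5 of 6 = 3.60, rounded up to 4, so 4 affirmative votes are needed; 4 voted in favor. Satisfied.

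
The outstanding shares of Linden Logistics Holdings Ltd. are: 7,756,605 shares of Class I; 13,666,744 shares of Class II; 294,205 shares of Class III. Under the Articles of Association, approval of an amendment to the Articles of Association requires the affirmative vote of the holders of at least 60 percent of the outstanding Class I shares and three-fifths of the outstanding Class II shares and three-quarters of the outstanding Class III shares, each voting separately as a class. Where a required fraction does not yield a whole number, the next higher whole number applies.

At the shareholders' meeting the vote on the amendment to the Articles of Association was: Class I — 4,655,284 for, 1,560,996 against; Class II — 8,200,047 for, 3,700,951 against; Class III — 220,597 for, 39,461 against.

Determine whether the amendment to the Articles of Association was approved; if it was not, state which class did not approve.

Not approved — the Class III shares did not give the required vote.

Class I: 3/5 of 7756605 = 4653963; 4,653,963 required, 4,655,284 in favor — approved.
Class II: 3/5 of 13666744 = 8200046.40, rounded up to 8200047; 8,200,047 required, 8,200,047 in favor — approved.
Class III: 3/4 of 294205 = 220653.75, rounded up to 220654; 220,654 required, 220,597 in favor — not approved.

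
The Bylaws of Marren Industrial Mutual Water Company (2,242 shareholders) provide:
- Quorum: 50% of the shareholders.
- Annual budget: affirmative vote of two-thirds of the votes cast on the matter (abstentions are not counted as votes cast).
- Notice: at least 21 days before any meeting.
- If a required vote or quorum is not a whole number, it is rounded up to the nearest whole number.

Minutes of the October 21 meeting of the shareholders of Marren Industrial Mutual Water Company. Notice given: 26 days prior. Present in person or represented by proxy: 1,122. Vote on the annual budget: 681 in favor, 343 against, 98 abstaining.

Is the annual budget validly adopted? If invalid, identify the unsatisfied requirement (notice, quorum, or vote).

Invalid — vote requirement not satisfied.

Notice: 26 days given; 21 required. Satisfied.
Quorum: 50% of 2,242 = 1,121; 1,122 present. Satisfied.
Vote: requires two-thirds of the votes cast (1,122 − 98 abstaining = 1,024); 2/3 of 1024 = 682.67, rounded up to 683, so 683 needed; 681 in favor. Not satisfied.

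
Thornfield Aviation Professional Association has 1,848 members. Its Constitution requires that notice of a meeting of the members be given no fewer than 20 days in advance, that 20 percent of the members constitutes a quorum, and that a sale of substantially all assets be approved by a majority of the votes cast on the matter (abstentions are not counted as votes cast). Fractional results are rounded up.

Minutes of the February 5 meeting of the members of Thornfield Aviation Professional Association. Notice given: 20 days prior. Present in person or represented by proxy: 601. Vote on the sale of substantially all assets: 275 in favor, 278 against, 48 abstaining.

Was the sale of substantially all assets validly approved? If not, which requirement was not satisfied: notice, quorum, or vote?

Invalid — vote requirement not satisfied.

Notice: 20 days given; 20 required. Satisfied.
Quorum: 20% of 1,848 = 369.60, rounded up to 370; 601 present. Satisfied.
Vote: requires a majority of the votes cast (601 − 48 abstaining = 553); a majority of 553 is 277, so 277 needed; 275 in favor. Not satisfied.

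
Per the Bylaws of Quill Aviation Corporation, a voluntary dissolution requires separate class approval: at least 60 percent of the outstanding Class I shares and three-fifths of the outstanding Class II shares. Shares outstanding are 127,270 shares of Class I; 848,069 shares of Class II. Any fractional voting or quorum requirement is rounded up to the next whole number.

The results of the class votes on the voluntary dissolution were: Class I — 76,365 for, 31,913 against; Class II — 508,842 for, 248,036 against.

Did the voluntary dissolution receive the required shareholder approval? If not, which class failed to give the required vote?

Approved — every class gave the required vote.

Class I: 3/5 of 127270 = 76362; 76,362 required, 76,365 in favor — approved.
Class II: 3/5 of 848069 = 508841.40, rounded up to 508842; 508,842 required, 508,842 in favor — approved.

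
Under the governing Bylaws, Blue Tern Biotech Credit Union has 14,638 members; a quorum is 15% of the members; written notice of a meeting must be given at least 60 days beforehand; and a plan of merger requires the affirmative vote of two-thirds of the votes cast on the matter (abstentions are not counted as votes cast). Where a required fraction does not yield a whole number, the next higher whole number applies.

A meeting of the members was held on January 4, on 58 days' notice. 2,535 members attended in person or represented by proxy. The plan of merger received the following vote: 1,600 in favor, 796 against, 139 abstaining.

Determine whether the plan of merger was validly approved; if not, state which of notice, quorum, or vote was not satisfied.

Notice: 58 days given; 60 required. Not satisfied.
Quorum: 15% of 14,638 = 2,195.70, rounded up to 2,196; 2,535 present. Satisfied.
Vote: requires two-thirds of the votes cast (2,535 − 139 abstaining = 2,396); 2/3 of 2396 = 1597.33, rounded up to 1598, so 1,598 needed; 1,600 in favor. Satisfied.

Invalid — notice requirement not satisfied.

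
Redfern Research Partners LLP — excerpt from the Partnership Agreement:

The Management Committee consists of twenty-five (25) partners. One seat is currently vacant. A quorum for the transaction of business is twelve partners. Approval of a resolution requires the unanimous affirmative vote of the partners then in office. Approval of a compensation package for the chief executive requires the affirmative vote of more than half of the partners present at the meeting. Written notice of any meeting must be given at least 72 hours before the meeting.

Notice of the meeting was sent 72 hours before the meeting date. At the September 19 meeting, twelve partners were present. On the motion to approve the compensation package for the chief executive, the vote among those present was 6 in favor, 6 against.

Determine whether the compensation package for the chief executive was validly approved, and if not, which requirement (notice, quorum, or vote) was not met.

Notice: 72 hours given; 72 required (72 ≥ 72). Satisfied.
Quorum: 12 present; quorum is 12. Satisfied.
Vote: the compensation package for the chief executive requires a majority of the partners present (12). A majority of 12 is 7, so 7 affirmative votes are needed; 6 voted in favor. Not satisfied.

Invalid — vote requirement not satisfied.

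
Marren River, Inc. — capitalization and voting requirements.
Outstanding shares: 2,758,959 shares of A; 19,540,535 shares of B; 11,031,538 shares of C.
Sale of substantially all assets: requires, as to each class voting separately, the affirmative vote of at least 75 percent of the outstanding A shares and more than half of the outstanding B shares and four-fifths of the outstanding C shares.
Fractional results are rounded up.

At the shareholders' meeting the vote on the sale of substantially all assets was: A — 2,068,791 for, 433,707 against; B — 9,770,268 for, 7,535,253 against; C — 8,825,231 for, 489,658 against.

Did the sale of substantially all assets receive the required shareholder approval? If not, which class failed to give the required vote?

A: 3/4 of 2758959 = 2069219.25, rounded up to 2069220; 2,069,220 required, 2,068,791 in favor — not approved.
B: a majority of 19540535 is 9770268; 9,770,268 required, 9,770,268 in favor — approved.
C: 4/5 of 11031538 = 8825230.40, rounded up to 8825231; 8,825,231 required, 8,825,231 in favor — approved.

Not approved — the A shares did not give the required vote.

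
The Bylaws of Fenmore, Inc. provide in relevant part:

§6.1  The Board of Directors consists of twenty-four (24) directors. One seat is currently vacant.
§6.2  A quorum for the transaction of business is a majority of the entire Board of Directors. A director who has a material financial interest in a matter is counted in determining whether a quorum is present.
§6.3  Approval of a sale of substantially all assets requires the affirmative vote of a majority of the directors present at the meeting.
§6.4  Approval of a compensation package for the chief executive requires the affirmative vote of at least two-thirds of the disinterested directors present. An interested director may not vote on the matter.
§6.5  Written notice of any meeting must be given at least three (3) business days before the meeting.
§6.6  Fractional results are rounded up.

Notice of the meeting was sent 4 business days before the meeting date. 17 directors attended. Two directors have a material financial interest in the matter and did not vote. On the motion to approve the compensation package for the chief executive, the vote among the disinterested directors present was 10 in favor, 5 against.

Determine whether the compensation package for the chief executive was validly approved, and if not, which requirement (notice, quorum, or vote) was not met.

Notice: 4 business days given; 3 required (4 ≥ 3). Satisfied.
Quorum: 17 present (interested directors count toward quorum); quorum is 13. Satisfied.
Vote: the compensation package for the chief executive requires two-thirds of the disinterested directors present (17 − 2 = 15). 2/3 of 15 = 10, so 10 affirmative votes are needed; 10 voted in favor. Satisfied.

Valid — all requirements satisfied.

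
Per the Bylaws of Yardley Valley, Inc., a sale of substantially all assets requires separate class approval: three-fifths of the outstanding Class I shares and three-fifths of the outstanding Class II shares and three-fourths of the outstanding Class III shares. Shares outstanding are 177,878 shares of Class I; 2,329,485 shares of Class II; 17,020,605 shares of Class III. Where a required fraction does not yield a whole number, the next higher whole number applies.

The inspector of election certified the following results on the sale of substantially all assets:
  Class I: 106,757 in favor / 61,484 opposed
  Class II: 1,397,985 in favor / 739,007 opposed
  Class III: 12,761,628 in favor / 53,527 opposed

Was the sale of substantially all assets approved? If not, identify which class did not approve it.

Class I: 3/5 of 177878 = 106726.80, rounded up to 106727; 106,727 required, 106,757 in favor — approved.
Class II: 3/5 of 2329485 = 1397691; 1,397,691 required, 1,397,985 in favor — approved.
Class III: 3/4 of 17020605 = 12765453.75, rounded up to 12765454; 12,765,454 required, 12,761,628 in favor — not approved.

Not approved — the Class III shares did not give the required vote.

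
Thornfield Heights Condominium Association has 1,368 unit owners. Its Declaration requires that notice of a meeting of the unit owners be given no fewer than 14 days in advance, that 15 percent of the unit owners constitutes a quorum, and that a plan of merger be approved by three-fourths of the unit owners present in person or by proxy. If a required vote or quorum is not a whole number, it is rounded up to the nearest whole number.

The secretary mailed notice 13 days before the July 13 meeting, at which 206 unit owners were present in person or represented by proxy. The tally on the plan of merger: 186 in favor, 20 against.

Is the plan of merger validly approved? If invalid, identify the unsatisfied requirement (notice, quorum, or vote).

Notice: 13 days given; 14 required. Not satisfied.
Quorum: 15% of 1,368 = 205.20, rounded up to 206; 206 present. Satisfied.
Vote: requires three-fourths of those present (206); 3/4 of 206 = 154.50, rounded up to 155, so 155 needed; 186 in favor. Satisfied.

Invalid — notice requirement not satisfied.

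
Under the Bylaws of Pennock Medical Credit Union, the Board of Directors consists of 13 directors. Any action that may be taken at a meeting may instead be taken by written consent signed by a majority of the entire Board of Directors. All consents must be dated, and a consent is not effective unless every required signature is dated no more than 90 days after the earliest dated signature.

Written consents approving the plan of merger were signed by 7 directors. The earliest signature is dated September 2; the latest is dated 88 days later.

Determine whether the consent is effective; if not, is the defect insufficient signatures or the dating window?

Effective — both the signature and dating-window requirements are satisfied.

Signatures required: a majority of 13 — a majority of 13 is 7, so 7 needed; 7 signed. Sufficient.
Dating window: the latest signature is 88 days after the earliest; the limit is 90 days. Within the window.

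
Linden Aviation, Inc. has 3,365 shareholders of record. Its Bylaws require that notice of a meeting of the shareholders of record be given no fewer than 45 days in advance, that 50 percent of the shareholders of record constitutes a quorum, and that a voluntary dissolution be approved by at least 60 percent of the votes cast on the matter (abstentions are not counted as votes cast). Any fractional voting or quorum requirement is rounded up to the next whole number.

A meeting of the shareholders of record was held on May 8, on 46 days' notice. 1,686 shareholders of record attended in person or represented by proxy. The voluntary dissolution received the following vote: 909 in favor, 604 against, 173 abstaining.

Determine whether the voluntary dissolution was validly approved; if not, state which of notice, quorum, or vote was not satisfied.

Valid — all requirements satisfied.

Notice: 46 days given; 45 required. Satisfied.
Quorum: 50% of 3,365 = 1,682.50, rounded up to 1,683; 1,686 present. Satisfied.
Vote: requires three-fifths of the votes cast (1,686 − 173 abstaining = 1,513); 3/5 of 1513 = 907.80, rounded up to 908, so 908 needed; 909 in favor. Satisfied.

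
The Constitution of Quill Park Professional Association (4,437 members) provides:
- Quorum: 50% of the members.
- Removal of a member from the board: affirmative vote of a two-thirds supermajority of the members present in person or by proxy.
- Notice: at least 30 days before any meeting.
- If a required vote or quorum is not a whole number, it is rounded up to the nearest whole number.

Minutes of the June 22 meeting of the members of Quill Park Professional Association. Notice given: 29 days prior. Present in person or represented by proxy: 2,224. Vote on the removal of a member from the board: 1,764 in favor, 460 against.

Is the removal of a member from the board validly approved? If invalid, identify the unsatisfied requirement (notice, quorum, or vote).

Invalid — notice requirement not satisfied.

Notice: 29 days given; 30 required. Not satisfied.
Quorum: 50% of 4,437 = 2,218.50, rounded up to 2,219; 2,224 present. Satisfied.
Vote: requires two-thirds of those present (2,224); 2/3 of 2224 = 1482.67, rounded up to 1483, so 1,483 needed; 1,764 in favor. Satisfied.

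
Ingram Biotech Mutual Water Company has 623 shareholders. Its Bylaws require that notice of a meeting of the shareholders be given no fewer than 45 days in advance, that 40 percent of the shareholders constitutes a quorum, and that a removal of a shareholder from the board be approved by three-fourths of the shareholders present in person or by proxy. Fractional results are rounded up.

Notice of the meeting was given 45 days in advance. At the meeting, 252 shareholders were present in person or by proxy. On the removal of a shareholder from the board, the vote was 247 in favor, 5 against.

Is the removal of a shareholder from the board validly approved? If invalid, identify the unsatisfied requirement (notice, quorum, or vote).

Valid — all requirements satisfied.

Notice: 45 days given; 45 required. Satisfied.
Quorum: 40% of 623 = 249.20, rounded up to 250; 252 present. Satisfied.
Vote: requires three-fourths of those present (252); 3/4 of 252 = 189, so 189 needed; 247 in favor. Satisfied.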